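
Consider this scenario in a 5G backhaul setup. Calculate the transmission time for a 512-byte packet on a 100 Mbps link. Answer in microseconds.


Given: packet = 512 bytes, bandwidth = 100 Mbps
Packet in bits = 512 * 8 = 4096 bits
Bandwidth = 100 * 10^6 = 100000000 bps
Time = 4096 / 100000000 seconds
Time in us = 4096 * 10^6 / 100000000 = 40.96

40.96


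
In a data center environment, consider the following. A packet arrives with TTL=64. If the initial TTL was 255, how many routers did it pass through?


Given: initial TTL = 255, received TTL = 64
Hops = initial TTL - received TTL
Hops = 255 - 64 = 191

191


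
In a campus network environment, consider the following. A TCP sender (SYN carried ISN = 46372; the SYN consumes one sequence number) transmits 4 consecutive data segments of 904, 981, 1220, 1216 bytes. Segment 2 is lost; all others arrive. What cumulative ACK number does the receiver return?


SYN uses sequence number 46372; first data byte = ISN + 1 = 46373.
Segment 1: SEQ = 46373, len = 904 B, covers [46373, 47276]
Segment 2: SEQ = 47277, len = 981 B, covers [47277, 48257] [LOST]
Segment 3: SEQ = 48258, len = 1220 B, covers [48258, 49477]
Segment 4: SEQ = 49478, len = 1216 B, covers [49478, 50693]
In-order data received: bytes [46373, 47276] (segments 1..1).
Segment 2 missing -> gap begins at byte 47277; later segments buffered out of order.
Cumulative ACK = next expected in-order byte = 46373 + 904 = 47277

47277


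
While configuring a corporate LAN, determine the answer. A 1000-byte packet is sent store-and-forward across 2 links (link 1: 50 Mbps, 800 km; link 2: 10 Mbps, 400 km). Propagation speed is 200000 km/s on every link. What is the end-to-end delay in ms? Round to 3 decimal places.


Packet = 1000 bytes = 8000 bits. Store-and-forward: sum (t_trans + t_prop) per link.
Link 1: t_trans = 8000/(50*10^6) s = 0.1600 ms; t_prop = 800/200000 s = 4.0000 ms; subtotal = 4.1600 ms
Link 2: t_trans = 8000/(10*10^6) s = 0.8000 ms; t_prop = 400/200000 s = 2.0000 ms; subtotal = 2.8000 ms
End-to-end = 4.1600 + 2.8000 = 6.9600 ms -> 6.960 ms (3 dp)

6.960


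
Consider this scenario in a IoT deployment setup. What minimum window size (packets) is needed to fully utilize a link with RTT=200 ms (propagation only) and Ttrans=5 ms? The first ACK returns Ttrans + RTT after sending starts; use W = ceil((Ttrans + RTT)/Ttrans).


Given: Ttrans = 5 ms, RTT = 200 ms (= 2 * Tprop, Tprop = 100 ms)
Time until first ACK returns = Ttrans + RTT = 5 + 200 = 205 ms
Need W * Ttrans >= Ttrans + RTT  ->  W >= (Ttrans + RTT) / Ttrans
(Ttrans + RTT) / Ttrans = 205 / 5 = 41
W_min = ceil(41) = 41

41


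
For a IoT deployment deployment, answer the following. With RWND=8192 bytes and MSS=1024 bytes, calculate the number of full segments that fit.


Given: RWND = 8192 bytes, MSS = 1024 bytes
Full segments = floor(RWND / MSS)
Full segments = floor(8192 / 1024)
Full segments = floor(8.0) = 8

8


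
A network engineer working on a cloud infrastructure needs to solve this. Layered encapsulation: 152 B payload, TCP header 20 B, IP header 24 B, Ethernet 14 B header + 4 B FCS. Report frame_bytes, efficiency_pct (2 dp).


TCP segment = 152 + 20 = 172 B
IP packet = 172 + 24 = 196 B
Ethernet frame = 196 + 14 + 4 = 214 B
Efficiency = app / frame = 152 / 214 = 0.710280 = 71.0280% -> 71.03% (2 dp)

214, 71.03


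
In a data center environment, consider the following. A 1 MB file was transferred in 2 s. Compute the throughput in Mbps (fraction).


Given: file = 1 MB, time = 2 s
File in Mb = 1 * 8 = 8 Mb
Throughput = 8 / 2 Mbps
Throughput = 4 Mbps

4


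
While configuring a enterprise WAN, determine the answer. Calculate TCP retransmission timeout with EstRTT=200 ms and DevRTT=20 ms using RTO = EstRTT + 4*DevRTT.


Given: EstRTT = 200 ms, DevRTT = 20 ms
Timeout = EstRTT + 4 * DevRTT
4 * DevRTT = 4 * 20 = 80
Timeout = 200 + 80 = 280 ms

280


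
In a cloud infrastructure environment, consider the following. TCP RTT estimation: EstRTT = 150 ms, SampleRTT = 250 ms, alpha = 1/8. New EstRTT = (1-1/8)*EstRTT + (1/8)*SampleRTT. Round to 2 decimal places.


Given: EstRTT = 150 ms, SampleRTT = 250 ms, alpha = 1/8
New EstRTT = (1 - alpha) * EstRTT + alpha * SampleRTT
(7/8) * 150 = 131.25
(1/8) * 250 = 31.25
New EstRTT = 131.25 + 31.25 = 162.5 ms -> 162.50 ms (2 dp)

162.50


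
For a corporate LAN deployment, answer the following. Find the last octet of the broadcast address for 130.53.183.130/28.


Given: IP = 130.53.183.130, prefix = /28
Host bits = 32 - 28 = 4
Network last octet = 130 AND mask = 128
Host part size = 2^4 - 1 = 15
Broadcast last octet = 128 OR 15 = 143

143


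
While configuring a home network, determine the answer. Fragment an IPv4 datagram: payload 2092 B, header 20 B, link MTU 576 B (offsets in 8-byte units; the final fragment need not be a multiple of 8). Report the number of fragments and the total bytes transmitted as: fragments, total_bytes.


Max data per non-final fragment = floor((MTU - header)/8)*8 = floor((576 - 20)/8)*8 = floor(556/8)*8 = 552 B
Final fragment needs no 8-byte alignment: it can carry up to MTU - header = 556 B
Non-final fragments needed = ceil((payload - 556) / 552) = ceil(1536/552) = ceil(2.7826) = 3
Number of fragments = 3 + 1 = 4
Fragment sizes (data): 3 * 552 B + 436 B (last, 436 <= 556 OK)
Total bytes sent = payload + n_frags * header = 2092 + 4*20 = 2092 + 80 = 2172 B

4, 2172


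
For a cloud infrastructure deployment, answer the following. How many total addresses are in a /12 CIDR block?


Given: CIDR prefix /12
Host bits = 32 - 12 = 20
Total addresses = 2^20 = 1048576

1048576


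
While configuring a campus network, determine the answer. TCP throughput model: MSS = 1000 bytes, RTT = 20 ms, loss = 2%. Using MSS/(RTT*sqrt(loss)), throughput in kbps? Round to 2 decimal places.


Given: MSS = 1000 bytes, RTT = 20 ms, loss = 2%
RTT in seconds = 20 / 1000 = 0.02
Loss rate = 2% = 0.02
sqrt(loss) = sqrt(0.02) = 0.141421356237
Throughput (bytes/s) = 1000 / (0.02 * 0.141421356237) = 353553.3906
Throughput (kbps) = 353553.3906 * 8 / 1000 = 2828.427125 -> 2828.43 kbps (2 dp)

2828.43


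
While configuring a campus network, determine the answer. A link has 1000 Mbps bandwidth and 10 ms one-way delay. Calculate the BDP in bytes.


Given: bandwidth = 1000 Mbps, delay = 10 ms
BDP in bits = 1000 * 10^6 * 10 / 1000
BDP in bits = 10000000
BDP in bytes = 10000000 / 8 = 1250000

1250000


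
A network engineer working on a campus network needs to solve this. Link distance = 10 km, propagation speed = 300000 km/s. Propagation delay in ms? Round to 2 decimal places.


Given: distance = 10 km, speed = 300000 km/s
Delay = distance / speed = 10 / 300000 seconds
Delay in ms = 10 * 1000 / 300000
Delay = 0.0333 ms
Rounded to 2 dp = 0.03 ms

0.03


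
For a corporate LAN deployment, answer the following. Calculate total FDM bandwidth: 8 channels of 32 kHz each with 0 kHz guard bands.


Given: 8 channels, 32 kHz each, guard = 0 kHz
Channel bandwidth = 8 * 32 = 256 kHz
Guard bands = 7 gaps * 0 kHz = 0 kHz
Total = 256 + 0 = 256 kHz

256


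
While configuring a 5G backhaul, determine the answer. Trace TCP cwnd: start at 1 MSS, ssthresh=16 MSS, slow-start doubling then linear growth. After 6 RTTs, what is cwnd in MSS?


RTT 0: cwnd = 1 MSS (initial)
RTT 1: cwnd = 2 MSS (slow start, doubled)
RTT 2: cwnd = 4 MSS (slow start, doubled)
RTT 3: cwnd = 8 MSS (slow start, doubled)
RTT 4: cwnd = 16 MSS (slow start, doubled)
RTT 5: cwnd = 17 MSS (congestion avoidance, +1)
RTT 6: cwnd = 18 MSS (congestion avoidance, +1)

18


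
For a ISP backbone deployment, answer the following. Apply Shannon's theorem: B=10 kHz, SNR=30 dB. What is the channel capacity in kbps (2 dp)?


Given: B = 10 kHz, SNR = 30 dB
SNR linear = 10^(30/10) = 1000
1 + SNR = 1001
log2(1001) = 9.9672262588
C = 10 * 1000 * 9.9672262588 = 99672.2626 bps
C = 99.672263 kbps -> 99.67 kbps (2 dp)

99.67


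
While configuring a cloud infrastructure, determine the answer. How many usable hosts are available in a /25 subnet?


Given: subnet mask /25
Host bits = 32 - 25 = 7
Total addresses = 2^7 = 128
Usable hosts = 128 - 2 (network + broadcast) = 126

126


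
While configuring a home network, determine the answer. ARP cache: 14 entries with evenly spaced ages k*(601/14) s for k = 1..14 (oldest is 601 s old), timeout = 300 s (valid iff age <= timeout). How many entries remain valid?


Ages are k * 601/14 s for k = 1..14 (spacing = 42.9286 s).
Entry k is valid iff k * 601/14 <= 300 iff k <= 14 * 300 / 601 = 6.9884
n_valid = floor(6.9884) = 6
(n_stale = 14 - 6 = 8)

6


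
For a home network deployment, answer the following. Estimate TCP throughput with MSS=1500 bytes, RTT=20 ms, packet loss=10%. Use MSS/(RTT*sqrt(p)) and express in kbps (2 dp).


Given: MSS = 1500 bytes, RTT = 20 ms, loss = 10%
RTT in seconds = 20 / 1000 = 0.02
Loss rate = 10% = 0.1
sqrt(loss) = sqrt(0.1) = 0.316227766017
Throughput (bytes/s) = 1500 / (0.02 * 0.316227766017) = 237170.8245
Throughput (kbps) = 237170.8245 * 8 / 1000 = 1897.366596 -> 1897.37 kbps (2 dp)

1897.37


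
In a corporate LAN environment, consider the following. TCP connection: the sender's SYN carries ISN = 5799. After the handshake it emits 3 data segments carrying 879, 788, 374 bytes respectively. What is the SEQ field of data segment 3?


The SYN occupies sequence number ISN = 5799, so the first data byte is ISN + 1 = 5800.
SEQ of data segment i = (ISN + 1) + sum of payload sizes of segments 1..i-1.
Segment 1: SEQ = 5800, payload = 879 bytes
Segment 2: SEQ = 6679, payload = 788 bytes
Segment 3: SEQ = 7467, payload = 374 bytes
SEQ of segment 3 = 5800 + 879 + 788 = 7467

7467


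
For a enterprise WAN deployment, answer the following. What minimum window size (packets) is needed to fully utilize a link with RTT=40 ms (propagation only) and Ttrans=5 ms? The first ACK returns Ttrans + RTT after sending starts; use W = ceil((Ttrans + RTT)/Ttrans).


Given: Ttrans = 5 ms, RTT = 40 ms (= 2 * Tprop, Tprop = 20 ms)
Time until first ACK returns = Ttrans + RTT = 5 + 40 = 45 ms
Need W * Ttrans >= Ttrans + RTT  ->  W >= (Ttrans + RTT) / Ttrans
(Ttrans + RTT) / Ttrans = 45 / 5 = 9
W_min = ceil(9) = 9

9


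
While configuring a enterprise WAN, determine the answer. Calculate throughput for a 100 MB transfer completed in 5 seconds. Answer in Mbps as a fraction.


Given: file = 100 MB, time = 5 s
File in Mb = 100 * 8 = 800 Mb
Throughput = 800 / 5 Mbps
Throughput = 160 Mbps

160


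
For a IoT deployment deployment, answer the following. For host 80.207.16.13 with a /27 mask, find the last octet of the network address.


Given: IP = 80.207.16.13, prefix = /27
Subnet mask = 255.255.255.224
Last octet of IP: 13
Last octet of mask: 224
Network last octet = 13 AND 224 = 0

0


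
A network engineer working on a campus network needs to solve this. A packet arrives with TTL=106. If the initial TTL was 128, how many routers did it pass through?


Given: initial TTL = 128, received TTL = 106
Hops = initial TTL - received TTL
Hops = 128 - 106 = 22

22


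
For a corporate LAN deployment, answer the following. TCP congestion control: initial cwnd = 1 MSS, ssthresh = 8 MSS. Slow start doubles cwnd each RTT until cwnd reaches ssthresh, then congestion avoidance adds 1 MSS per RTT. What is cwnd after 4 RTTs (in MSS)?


RTT 0: cwnd = 1 MSS (initial)
RTT 1: cwnd = 2 MSS (slow start, doubled)
RTT 2: cwnd = 4 MSS (slow start, doubled)
RTT 3: cwnd = 8 MSS (slow start, doubled)
RTT 4: cwnd = 9 MSS (congestion avoidance, +1)

9


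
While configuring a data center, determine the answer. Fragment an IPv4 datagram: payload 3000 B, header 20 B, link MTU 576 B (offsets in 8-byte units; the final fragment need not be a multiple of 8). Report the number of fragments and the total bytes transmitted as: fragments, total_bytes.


Max data per non-final fragment = floor((MTU - header)/8)*8 = floor((576 - 20)/8)*8 = floor(556/8)*8 = 552 B
Final fragment needs no 8-byte alignment: it can carry up to MTU - header = 556 B
Non-final fragments needed = ceil((payload - 556) / 552) = ceil(2444/552) = ceil(4.4275) = 5
Number of fragments = 5 + 1 = 6
Fragment sizes (data): 5 * 552 B + 240 B (last, 240 <= 556 OK)
Total bytes sent = payload + n_frags * header = 3000 + 6*20 = 3000 + 120 = 3120 B

6, 3120


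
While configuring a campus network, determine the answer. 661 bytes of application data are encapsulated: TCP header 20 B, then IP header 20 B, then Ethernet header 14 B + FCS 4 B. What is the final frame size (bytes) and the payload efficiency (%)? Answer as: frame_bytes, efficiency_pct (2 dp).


TCP segment = 661 + 20 = 681 B
IP packet = 681 + 20 = 701 B
Ethernet frame = 701 + 14 + 4 = 719 B
Efficiency = app / frame = 661 / 719 = 0.919332 = 91.9332% -> 91.93% (2 dp)

719, 91.93


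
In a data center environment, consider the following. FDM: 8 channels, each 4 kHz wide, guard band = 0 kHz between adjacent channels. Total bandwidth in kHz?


Given: 8 channels, 4 kHz each, guard = 0 kHz
Channel bandwidth = 8 * 4 = 32 kHz
Guard bands = 7 gaps * 0 kHz = 0 kHz
Total = 32 + 0 = 32 kHz

32


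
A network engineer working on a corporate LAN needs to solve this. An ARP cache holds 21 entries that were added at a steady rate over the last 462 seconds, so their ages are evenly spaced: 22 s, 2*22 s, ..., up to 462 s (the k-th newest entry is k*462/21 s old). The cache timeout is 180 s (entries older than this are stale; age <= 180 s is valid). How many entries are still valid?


Ages are k * 462/21 s for k = 1..21 (spacing = 22.0000 s).
Entry k is valid iff k * 462/21 <= 180 iff k <= 21 * 180 / 462 = 8.1818
n_valid = floor(8.1818) = 8
(n_stale = 21 - 8 = 13)

8


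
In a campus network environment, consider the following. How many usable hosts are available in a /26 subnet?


Given: subnet mask /26
Host bits = 32 - 26 = 6
Total addresses = 2^6 = 64
Usable hosts = 64 - 2 (network + broadcast) = 62

62


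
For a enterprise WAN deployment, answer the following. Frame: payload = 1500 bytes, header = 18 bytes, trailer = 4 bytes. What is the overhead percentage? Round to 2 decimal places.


Given: payload = 1500 B, header = 18 B, trailer = 4 B
Overhead bytes = header + trailer = 18 + 4 = 22
Total frame = payload + overhead = 1500 + 22 = 1522
Overhead % = 22 / 1522 * 100 = 1.4455% -> 1.45% (2 dp)

1.45


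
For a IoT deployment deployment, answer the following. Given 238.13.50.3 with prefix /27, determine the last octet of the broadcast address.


Given: IP = 238.13.50.3, prefix = /27
Host bits = 32 - 27 = 5
Network last octet = 3 AND mask = 0
Host part size = 2^5 - 1 = 31
Broadcast last octet = 0 OR 31 = 31

31


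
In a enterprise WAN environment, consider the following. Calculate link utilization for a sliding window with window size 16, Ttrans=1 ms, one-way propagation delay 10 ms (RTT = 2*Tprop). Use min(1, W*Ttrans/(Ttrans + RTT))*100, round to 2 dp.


Given: W = 16, Ttrans = 1 ms, RTT = 20 ms (= 2 * Tprop, Tprop = 10 ms)
Cycle time = Ttrans + RTT = 1 + 20 = 21 ms (first packet sent until its ACK returns)
W * Ttrans = 16 * 1 = 16 ms of sending per cycle
W * Ttrans / (Ttrans + RTT) = 16 / 21 = 0.761905
U = min(1, 0.761905) = 0.761905
U% = 76.19%

76.19


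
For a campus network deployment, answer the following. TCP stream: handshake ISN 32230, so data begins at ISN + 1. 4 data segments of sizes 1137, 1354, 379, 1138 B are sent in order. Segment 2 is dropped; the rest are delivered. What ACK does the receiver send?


SYN uses sequence number 32230; first data byte = ISN + 1 = 32231.
Segment 1: SEQ = 32231, len = 1137 B, covers [32231, 33367]
Segment 2: SEQ = 33368, len = 1354 B, covers [33368, 34721] [LOST]
Segment 3: SEQ = 34722, len = 379 B, covers [34722, 35100]
Segment 4: SEQ = 35101, len = 1138 B, covers [35101, 36238]
In-order data received: bytes [32231, 33367] (segments 1..1).
Segment 2 missing -> gap begins at byte 33368; later segments buffered out of order.
Cumulative ACK = next expected in-order byte = 32231 + 1137 = 33368

33368


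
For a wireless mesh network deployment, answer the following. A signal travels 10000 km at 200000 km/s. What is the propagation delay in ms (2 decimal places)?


Given: distance = 10000 km, speed = 200000 km/s
Delay = distance / speed = 10000 / 200000 seconds
Delay in ms = 10000 * 1000 / 200000
Delay = 50.0000 ms
Rounded to 2 dp = 50.00 ms

50.00


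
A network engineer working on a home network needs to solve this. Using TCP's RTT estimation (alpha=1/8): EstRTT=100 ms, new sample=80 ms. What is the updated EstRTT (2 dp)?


Given: EstRTT = 100 ms, SampleRTT = 80 ms, alpha = 1/8
New EstRTT = (1 - alpha) * EstRTT + alpha * SampleRTT
(7/8) * 100 = 87.5
(1/8) * 80 = 10
New EstRTT = 87.5 + 10 = 97.5 ms -> 97.50 ms (2 dp)

97.50


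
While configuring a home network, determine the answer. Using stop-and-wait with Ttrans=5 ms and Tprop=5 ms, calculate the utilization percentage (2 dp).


Given: Ttrans = 5 ms, Tprop = 5 ms
RTT = 2 * Tprop = 2 * 5 = 10 ms
U = Ttrans / (Ttrans + RTT)
U = 5 / (5 + 10)
U = 5 / 15 = 0.333333
U% = 33.33%

33.33


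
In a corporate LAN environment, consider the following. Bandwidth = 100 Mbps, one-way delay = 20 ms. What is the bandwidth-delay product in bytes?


Given: bandwidth = 100 Mbps, delay = 20 ms
BDP in bits = 100 * 10^6 * 20 / 1000
BDP in bits = 2000000
BDP in bytes = 2000000 / 8 = 250000

250000


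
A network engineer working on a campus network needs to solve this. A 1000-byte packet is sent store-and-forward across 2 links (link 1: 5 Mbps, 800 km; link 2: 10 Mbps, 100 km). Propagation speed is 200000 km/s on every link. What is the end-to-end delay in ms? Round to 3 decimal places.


Packet = 1000 bytes = 8000 bits. Store-and-forward: sum (t_trans + t_prop) per link.
Link 1: t_trans = 8000/(5*10^6) s = 1.6000 ms; t_prop = 800/200000 s = 4.0000 ms; subtotal = 5.6000 ms
Link 2: t_trans = 8000/(10*10^6) s = 0.8000 ms; t_prop = 100/200000 s = 0.5000 ms; subtotal = 1.3000 ms
End-to-end = 5.6000 + 1.3000 = 6.9000 ms -> 6.900 ms (3 dp)

6.900


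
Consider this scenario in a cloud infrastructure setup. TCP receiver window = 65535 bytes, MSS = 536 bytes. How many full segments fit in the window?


Given: RWND = 65535 bytes, MSS = 536 bytes
Full segments = floor(RWND / MSS)
Full segments = floor(65535 / 536)
Full segments = floor(122.2668) = 122

122


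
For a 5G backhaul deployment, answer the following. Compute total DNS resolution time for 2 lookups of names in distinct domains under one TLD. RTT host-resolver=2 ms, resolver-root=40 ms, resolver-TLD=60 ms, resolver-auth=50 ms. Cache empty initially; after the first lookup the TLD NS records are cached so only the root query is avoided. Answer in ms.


Lookup 1 (cold cache): local + root + TLD + auth = 2 + 40 + 60 + 50 = 152 ms
Lookups 2..2 (TLD NS cached -> skip root; new domain -> still ask TLD and auth): local + TLD + auth = 2 + 60 + 50 = 112 ms each
Remaining 1 lookups: 1 * 112 = 112 ms
Total = 152 + 112 = 264 ms

264


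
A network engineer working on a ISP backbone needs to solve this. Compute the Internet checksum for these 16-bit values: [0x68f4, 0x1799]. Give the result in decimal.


Given words: [0x68f4, 0x1799]
Step 1: Sum all words
Raw sum = 26868 + 6041 = 32909
One's complement = ~32909 & 0xFFFF = 32626

32626


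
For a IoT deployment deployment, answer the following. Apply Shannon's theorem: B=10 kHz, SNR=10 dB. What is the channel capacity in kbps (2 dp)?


Given: B = 10 kHz, SNR = 10 dB
SNR linear = 10^(10/10) = 10
1 + SNR = 11
log2(11) = 3.4594316186
C = 10 * 1000 * 3.4594316186 = 34594.3162 bps
C = 34.594316 kbps -> 34.59 kbps (2 dp)

34.59


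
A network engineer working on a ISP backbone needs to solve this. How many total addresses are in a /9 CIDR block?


Given: CIDR prefix /9
Host bits = 32 - 9 = 23
Total addresses = 2^23 = 8388608

8388608


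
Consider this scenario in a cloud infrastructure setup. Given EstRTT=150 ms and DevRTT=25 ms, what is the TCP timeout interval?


Given: EstRTT = 150 ms, DevRTT = 25 ms
Timeout = EstRTT + 4 * DevRTT
4 * DevRTT = 4 * 25 = 100
Timeout = 150 + 100 = 250 ms

250


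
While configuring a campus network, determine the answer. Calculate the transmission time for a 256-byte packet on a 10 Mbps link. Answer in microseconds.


Given: packet = 256 bytes, bandwidth = 10 Mbps
Packet in bits = 256 * 8 = 2048 bits
Bandwidth = 10 * 10^6 = 10000000 bps
Time = 2048 / 10000000 seconds
Time in us = 2048 * 10^6 / 10000000 = 204.8

204.8


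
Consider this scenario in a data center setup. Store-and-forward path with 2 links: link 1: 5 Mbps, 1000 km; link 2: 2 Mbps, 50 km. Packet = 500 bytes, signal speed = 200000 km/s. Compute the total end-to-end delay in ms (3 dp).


Packet = 500 bytes = 4000 bits. Store-and-forward: sum (t_trans + t_prop) per link.
Link 1: t_trans = 4000/(5*10^6) s = 0.8000 ms; t_prop = 1000/200000 s = 5.0000 ms; subtotal = 5.8000 ms
Link 2: t_trans = 4000/(2*10^6) s = 2.0000 ms; t_prop = 50/200000 s = 0.2500 ms; subtotal = 2.2500 ms
End-to-end = 5.8000 + 2.2500 = 8.0500 ms -> 8.050 ms (3 dp)

8.050


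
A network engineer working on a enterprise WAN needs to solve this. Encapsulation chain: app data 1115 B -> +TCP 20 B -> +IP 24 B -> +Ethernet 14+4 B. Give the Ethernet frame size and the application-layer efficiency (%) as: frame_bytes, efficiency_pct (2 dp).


TCP segment = 1115 + 20 = 1135 B
IP packet = 1135 + 24 = 1159 B
Ethernet frame = 1159 + 14 + 4 = 1177 B
Efficiency = app / frame = 1115 / 1177 = 0.947324 = 94.7324% -> 94.73% (2 dp)

1177, 94.73


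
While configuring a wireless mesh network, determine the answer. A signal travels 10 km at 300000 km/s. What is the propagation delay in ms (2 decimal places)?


Given: distance = 10 km, speed = 300000 km/s
Delay = distance / speed = 10 / 300000 seconds
Delay in ms = 10 * 1000 / 300000
Delay = 0.0333 ms
Rounded to 2 dp = 0.03 ms

0.03


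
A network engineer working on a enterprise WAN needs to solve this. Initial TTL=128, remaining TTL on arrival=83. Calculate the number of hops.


Given: initial TTL = 128, received TTL = 83
Hops = initial TTL - received TTL
Hops = 128 - 83 = 45

45


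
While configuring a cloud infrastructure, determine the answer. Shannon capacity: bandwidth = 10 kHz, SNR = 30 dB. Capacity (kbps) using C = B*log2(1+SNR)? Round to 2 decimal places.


Given: B = 10 kHz, SNR = 30 dB
SNR linear = 10^(30/10) = 1000
1 + SNR = 1001
log2(1001) = 9.9672262588
C = 10 * 1000 * 9.9672262588 = 99672.2626 bps
C = 99.672263 kbps -> 99.67 kbps (2 dp)

99.67


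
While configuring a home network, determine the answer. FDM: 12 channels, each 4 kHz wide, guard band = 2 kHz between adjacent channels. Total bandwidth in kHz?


Given: 12 channels, 4 kHz each, guard = 2 kHz
Channel bandwidth = 12 * 4 = 48 kHz
Guard bands = 11 gaps * 2 kHz = 22 kHz
Total = 48 + 22 = 70 kHz

70


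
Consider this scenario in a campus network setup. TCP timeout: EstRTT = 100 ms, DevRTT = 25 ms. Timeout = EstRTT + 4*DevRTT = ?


Given: EstRTT = 100 ms, DevRTT = 25 ms
Timeout = EstRTT + 4 * DevRTT
4 * DevRTT = 4 * 25 = 100
Timeout = 100 + 100 = 200 ms

200


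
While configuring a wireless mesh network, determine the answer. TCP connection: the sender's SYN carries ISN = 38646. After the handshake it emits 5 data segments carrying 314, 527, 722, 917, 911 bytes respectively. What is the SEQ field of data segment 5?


The SYN occupies sequence number ISN = 38646, so the first data byte is ISN + 1 = 38647.
SEQ of data segment i = (ISN + 1) + sum of payload sizes of segments 1..i-1.
Segment 1: SEQ = 38647, payload = 314 bytes
Segment 2: SEQ = 38961, payload = 527 bytes
Segment 3: SEQ = 39488, payload = 722 bytes
Segment 4: SEQ = 40210, payload = 917 bytes
Segment 5: SEQ = 41127, payload = 911 bytes
SEQ of segment 5 = 38647 + 314 + 527 + 722 + 917 = 41127

41127


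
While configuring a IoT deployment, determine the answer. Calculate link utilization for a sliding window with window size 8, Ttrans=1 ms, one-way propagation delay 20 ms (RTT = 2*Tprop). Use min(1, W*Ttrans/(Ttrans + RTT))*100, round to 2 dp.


Given: W = 8, Ttrans = 1 ms, RTT = 40 ms (= 2 * Tprop, Tprop = 20 ms)
Cycle time = Ttrans + RTT = 1 + 40 = 41 ms (first packet sent until its ACK returns)
W * Ttrans = 8 * 1 = 8 ms of sending per cycle
W * Ttrans / (Ttrans + RTT) = 8 / 41 = 0.195122
U = min(1, 0.195122) = 0.195122
U% = 19.51%

19.51


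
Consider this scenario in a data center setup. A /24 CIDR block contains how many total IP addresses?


Given: CIDR prefix /24
Host bits = 32 - 24 = 8
Total addresses = 2^8 = 256

256


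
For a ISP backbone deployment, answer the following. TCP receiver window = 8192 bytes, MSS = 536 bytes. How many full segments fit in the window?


Given: RWND = 8192 bytes, MSS = 536 bytes
Full segments = floor(RWND / MSS)
Full segments = floor(8192 / 536)
Full segments = floor(15.2836) = 15

15


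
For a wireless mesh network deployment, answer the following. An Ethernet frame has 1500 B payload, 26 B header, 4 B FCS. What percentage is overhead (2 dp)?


Given: payload = 1500 B, header = 26 B, trailer = 4 B
Overhead bytes = header + trailer = 26 + 4 = 30
Total frame = payload + overhead = 1500 + 30 = 1530
Overhead % = 30 / 1530 * 100 = 1.9608% -> 1.96% (2 dp)

1.96


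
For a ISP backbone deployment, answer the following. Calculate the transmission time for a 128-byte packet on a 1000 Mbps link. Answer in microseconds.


Given: packet = 128 bytes, bandwidth = 1000 Mbps
Packet in bits = 128 * 8 = 1024 bits
Bandwidth = 1000 * 10^6 = 1000000000 bps
Time = 1024 / 1000000000 seconds
Time in us = 1024 * 10^6 / 1000000000 = 1.024

1.024


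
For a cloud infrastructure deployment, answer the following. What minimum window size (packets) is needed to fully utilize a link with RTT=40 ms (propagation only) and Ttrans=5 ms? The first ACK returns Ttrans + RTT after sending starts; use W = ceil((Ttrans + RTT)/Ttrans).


Given: Ttrans = 5 ms, RTT = 40 ms (= 2 * Tprop, Tprop = 20 ms)
Time until first ACK returns = Ttrans + RTT = 5 + 40 = 45 ms
Need W * Ttrans >= Ttrans + RTT  ->  W >= (Ttrans + RTT) / Ttrans
(Ttrans + RTT) / Ttrans = 45 / 5 = 9
W_min = ceil(9) = 9

9


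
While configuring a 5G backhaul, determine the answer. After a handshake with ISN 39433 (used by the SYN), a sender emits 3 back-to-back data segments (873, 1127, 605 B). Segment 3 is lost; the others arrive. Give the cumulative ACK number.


SYN uses sequence number 39433; first data byte = ISN + 1 = 39434.
Segment 1: SEQ = 39434, len = 873 B, covers [39434, 40306]
Segment 2: SEQ = 40307, len = 1127 B, covers [40307, 41433]
Segment 3: SEQ = 41434, len = 605 B, covers [41434, 42038] [LOST]
In-order data received: bytes [39434, 41433] (segments 1..2).
Segment 3 missing -> gap begins at byte 41434.
Cumulative ACK = next expected in-order byte = 39434 + 873 + 1127 = 41434

41434


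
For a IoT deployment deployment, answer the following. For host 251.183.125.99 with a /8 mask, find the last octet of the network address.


Given: IP = 251.183.125.99, prefix = /8
Subnet mask = 255.0.0.0
Last octet of IP: 99
Last octet of mask: 0
Network last octet = 99 AND 0 = 0

0


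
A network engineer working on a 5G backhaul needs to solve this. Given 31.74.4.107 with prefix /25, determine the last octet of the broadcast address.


Given: IP = 31.74.4.107, prefix = /25
Host bits = 32 - 25 = 7
Network last octet = 107 AND mask = 0
Host part size = 2^7 - 1 = 127
Broadcast last octet = 0 OR 127 = 127

127


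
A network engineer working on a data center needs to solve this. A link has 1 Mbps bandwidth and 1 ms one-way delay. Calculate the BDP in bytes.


Given: bandwidth = 1 Mbps, delay = 1 ms
BDP in bits = 1 * 10^6 * 1 / 1000
BDP in bits = 1000
BDP in bytes = 1000 / 8 = 125

125


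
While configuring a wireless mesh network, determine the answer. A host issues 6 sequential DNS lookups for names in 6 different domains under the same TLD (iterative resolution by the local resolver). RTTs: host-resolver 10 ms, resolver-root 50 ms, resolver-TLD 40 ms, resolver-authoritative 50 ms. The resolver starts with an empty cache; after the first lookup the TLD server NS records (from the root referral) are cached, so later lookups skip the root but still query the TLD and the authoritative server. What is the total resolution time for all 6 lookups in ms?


Lookup 1 (cold cache): local + root + TLD + auth = 10 + 50 + 40 + 50 = 150 ms
Lookups 2..6 (TLD NS cached -> skip root; new domain -> still ask TLD and auth): local + TLD + auth = 10 + 40 + 50 = 100 ms each
Remaining 5 lookups: 5 * 100 = 500 ms
Total = 150 + 500 = 650 ms

650


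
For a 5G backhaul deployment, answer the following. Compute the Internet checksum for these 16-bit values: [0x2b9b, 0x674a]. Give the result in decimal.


Given words: [0x2b9b, 0x674a]
Step 1: Sum all words
Raw sum = 11163 + 26442 = 37605
One's complement = ~37605 & 0xFFFF = 27930

27930


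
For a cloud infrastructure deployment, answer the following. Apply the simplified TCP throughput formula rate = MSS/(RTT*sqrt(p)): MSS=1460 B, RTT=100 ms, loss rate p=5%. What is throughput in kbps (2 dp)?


Given: MSS = 1460 bytes, RTT = 100 ms, loss = 5%
RTT in seconds = 100 / 1000 = 0.1
Loss rate = 5% = 0.05
sqrt(loss) = sqrt(0.05) = 0.223606797750
Throughput (bytes/s) = 1460 / (0.1 * 0.223606797750) = 65293.1849
Throughput (kbps) = 65293.1849 * 8 / 1000 = 522.345480 -> 522.35 kbps (2 dp)

522.35


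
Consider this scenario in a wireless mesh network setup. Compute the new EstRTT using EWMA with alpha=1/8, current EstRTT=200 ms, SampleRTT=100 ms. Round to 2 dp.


Given: EstRTT = 200 ms, SampleRTT = 100 ms, alpha = 1/8
New EstRTT = (1 - alpha) * EstRTT + alpha * SampleRTT
(7/8) * 200 = 175
(1/8) * 100 = 12.5
New EstRTT = 175 + 12.5 = 187.5 ms -> 187.50 ms (2 dp)

187.50


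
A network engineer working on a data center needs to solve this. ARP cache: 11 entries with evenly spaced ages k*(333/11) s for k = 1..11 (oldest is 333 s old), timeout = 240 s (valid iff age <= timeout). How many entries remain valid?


Ages are k * 333/11 s for k = 1..11 (spacing = 30.2727 s).
Entry k is valid iff k * 333/11 <= 240 iff k <= 11 * 240 / 333 = 7.9279
n_valid = floor(7.9279) = 7
(n_stale = 11 - 7 = 4)

7


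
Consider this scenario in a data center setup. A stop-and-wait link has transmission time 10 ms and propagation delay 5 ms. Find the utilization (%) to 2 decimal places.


Given: Ttrans = 10 ms, Tprop = 5 ms
RTT = 2 * Tprop = 2 * 5 = 10 ms
U = Ttrans / (Ttrans + RTT)
U = 10 / (10 + 10)
U = 10 / 20 = 0.5
U% = 50.00%

50.00


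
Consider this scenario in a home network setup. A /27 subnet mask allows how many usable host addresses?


Given: subnet mask /27
Host bits = 32 - 27 = 5
Total addresses = 2^5 = 32
Usable hosts = 32 - 2 (network + broadcast) = 30

30


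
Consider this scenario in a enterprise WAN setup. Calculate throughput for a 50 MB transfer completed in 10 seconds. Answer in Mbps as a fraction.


Given: file = 50 MB, time = 10 s
File in Mb = 50 * 8 = 400 Mb
Throughput = 400 / 10 Mbps
Throughput = 40 Mbps

40


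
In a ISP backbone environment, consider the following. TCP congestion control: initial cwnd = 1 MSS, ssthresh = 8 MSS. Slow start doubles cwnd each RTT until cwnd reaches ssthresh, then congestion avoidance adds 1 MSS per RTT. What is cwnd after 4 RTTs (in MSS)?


RTT 0: cwnd = 1 MSS (initial)
RTT 1: cwnd = 2 MSS (slow start, doubled)
RTT 2: cwnd = 4 MSS (slow start, doubled)
RTT 3: cwnd = 8 MSS (slow start, doubled)
RTT 4: cwnd = 9 MSS (congestion avoidance, +1)

9


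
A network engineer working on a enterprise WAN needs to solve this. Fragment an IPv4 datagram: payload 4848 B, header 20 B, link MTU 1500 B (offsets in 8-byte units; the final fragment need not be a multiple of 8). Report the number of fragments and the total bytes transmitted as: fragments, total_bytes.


Max data per non-final fragment = floor((MTU - header)/8)*8 = floor((1500 - 20)/8)*8 = floor(1480/8)*8 = 1480 B
Final fragment needs no 8-byte alignment: it can carry up to MTU - header = 1480 B
Non-final fragments needed = ceil((payload - 1480) / 1480) = ceil(3368/1480) = ceil(2.2757) = 3
Number of fragments = 3 + 1 = 4
Fragment sizes (data): 3 * 1480 B + 408 B (last, 408 <= 1480 OK)
Total bytes sent = payload + n_frags * header = 4848 + 4*20 = 4848 + 80 = 4928 B

4, 4928


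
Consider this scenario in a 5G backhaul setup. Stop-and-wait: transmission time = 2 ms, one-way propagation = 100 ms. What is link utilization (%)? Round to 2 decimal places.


Given: Ttrans = 2 ms, Tprop = 100 ms
RTT = 2 * Tprop = 2 * 100 = 200 ms
U = Ttrans / (Ttrans + RTT)
U = 2 / (2 + 200)
U = 2 / 202 = 0.009901
U% = 0.99%

0.99


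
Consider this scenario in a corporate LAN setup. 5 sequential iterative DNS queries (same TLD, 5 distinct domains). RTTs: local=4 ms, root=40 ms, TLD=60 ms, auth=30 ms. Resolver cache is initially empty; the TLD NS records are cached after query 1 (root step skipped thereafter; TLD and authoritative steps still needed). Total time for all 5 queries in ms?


Lookup 1 (cold cache): local + root + TLD + auth = 4 + 40 + 60 + 30 = 134 ms
Lookups 2..5 (TLD NS cached -> skip root; new domain -> still ask TLD and auth): local + TLD + auth = 4 + 60 + 30 = 94 ms each
Remaining 4 lookups: 4 * 94 = 376 ms
Total = 134 + 376 = 510 ms

510


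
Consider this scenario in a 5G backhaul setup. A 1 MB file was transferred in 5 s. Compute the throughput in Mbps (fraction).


Given: file = 1 MB, time = 5 s
File in Mb = 1 * 8 = 8 Mb
Throughput = 8 / 5 Mbps
Throughput = 8/5 Mbps

8/5


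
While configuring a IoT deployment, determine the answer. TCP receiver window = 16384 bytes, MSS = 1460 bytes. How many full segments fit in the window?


Given: RWND = 16384 bytes, MSS = 1460 bytes
Full segments = floor(RWND / MSS)
Full segments = floor(16384 / 1460)
Full segments = floor(11.2219) = 11

11


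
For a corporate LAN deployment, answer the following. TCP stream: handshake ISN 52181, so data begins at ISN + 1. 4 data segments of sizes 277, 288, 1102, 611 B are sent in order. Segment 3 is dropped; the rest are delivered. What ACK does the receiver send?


SYN uses sequence number 52181; first data byte = ISN + 1 = 52182.
Segment 1: SEQ = 52182, len = 277 B, covers [52182, 52458]
Segment 2: SEQ = 52459, len = 288 B, covers [52459, 52746]
Segment 3: SEQ = 52747, len = 1102 B, covers [52747, 53848] [LOST]
Segment 4: SEQ = 53849, len = 611 B, covers [53849, 54459]
In-order data received: bytes [52182, 52746] (segments 1..2).
Segment 3 missing -> gap begins at byte 52747; later segments buffered out of order.
Cumulative ACK = next expected in-order byte = 52182 + 277 + 288 = 52747

52747


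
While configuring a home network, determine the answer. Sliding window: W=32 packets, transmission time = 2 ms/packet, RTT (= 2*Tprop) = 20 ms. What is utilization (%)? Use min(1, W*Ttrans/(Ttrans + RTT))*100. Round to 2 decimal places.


Given: W = 32, Ttrans = 2 ms, RTT = 20 ms (= 2 * Tprop, Tprop = 10 ms)
Cycle time = Ttrans + RTT = 2 + 20 = 22 ms (first packet sent until its ACK returns)
W * Ttrans = 32 * 2 = 64 ms of sending per cycle
W * Ttrans / (Ttrans + RTT) = 64 / 22 = 2.909091
U = min(1, 2.909091) = 1.000000
U% = 100.00%

100.00


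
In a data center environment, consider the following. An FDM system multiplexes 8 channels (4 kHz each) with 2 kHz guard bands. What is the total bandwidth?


Given: 8 channels, 4 kHz each, guard = 2 kHz
Channel bandwidth = 8 * 4 = 32 kHz
Guard bands = 7 gaps * 2 kHz = 14 kHz
Total = 32 + 14 = 46 kHz

46


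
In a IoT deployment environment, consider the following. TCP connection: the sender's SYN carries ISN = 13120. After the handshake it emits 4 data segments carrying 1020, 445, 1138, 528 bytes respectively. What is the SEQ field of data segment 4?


The SYN occupies sequence number ISN = 13120, so the first data byte is ISN + 1 = 13121.
SEQ of data segment i = (ISN + 1) + sum of payload sizes of segments 1..i-1.
Segment 1: SEQ = 13121, payload = 1020 bytes
Segment 2: SEQ = 14141, payload = 445 bytes
Segment 3: SEQ = 14586, payload = 1138 bytes
Segment 4: SEQ = 15724, payload = 528 bytes
SEQ of segment 4 = 13121 + 1020 + 445 + 1138 = 15724

15724


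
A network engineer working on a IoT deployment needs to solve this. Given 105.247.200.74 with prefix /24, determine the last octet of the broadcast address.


Given: IP = 105.247.200.74, prefix = /24
Host bits = 32 - 24 = 8
Network last octet = 74 AND mask = 0
Host part size = 2^8 - 1 = 255
Broadcast last octet = 0 OR 255 = 255

255


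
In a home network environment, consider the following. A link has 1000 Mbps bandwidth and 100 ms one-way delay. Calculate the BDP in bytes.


Given: bandwidth = 1000 Mbps, delay = 100 ms
BDP in bits = 1000 * 10^6 * 100 / 1000
BDP in bits = 100000000
BDP in bytes = 100000000 / 8 = 12500000

12500000


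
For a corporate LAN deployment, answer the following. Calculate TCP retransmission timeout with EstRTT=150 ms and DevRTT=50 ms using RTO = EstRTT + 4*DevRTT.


Given: EstRTT = 150 ms, DevRTT = 50 ms
Timeout = EstRTT + 4 * DevRTT
4 * DevRTT = 4 * 50 = 200
Timeout = 150 + 200 = 350 ms

350


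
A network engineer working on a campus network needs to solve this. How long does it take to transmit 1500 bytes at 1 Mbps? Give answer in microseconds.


Given: packet = 1500 bytes, bandwidth = 1 Mbps
Packet in bits = 1500 * 8 = 12000 bits
Bandwidth = 1 * 10^6 = 1000000 bps
Time = 12000 / 1000000 seconds
Time in us = 12000 * 10^6 / 1000000 = 12000

12000


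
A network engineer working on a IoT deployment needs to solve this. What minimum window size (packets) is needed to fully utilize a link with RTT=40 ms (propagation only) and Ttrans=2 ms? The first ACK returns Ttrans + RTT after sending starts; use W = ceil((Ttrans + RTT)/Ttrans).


Given: Ttrans = 2 ms, RTT = 40 ms (= 2 * Tprop, Tprop = 20 ms)
Time until first ACK returns = Ttrans + RTT = 2 + 40 = 42 ms
Need W * Ttrans >= Ttrans + RTT  ->  W >= (Ttrans + RTT) / Ttrans
(Ttrans + RTT) / Ttrans = 42 / 2 = 21
W_min = ceil(21) = 21

21


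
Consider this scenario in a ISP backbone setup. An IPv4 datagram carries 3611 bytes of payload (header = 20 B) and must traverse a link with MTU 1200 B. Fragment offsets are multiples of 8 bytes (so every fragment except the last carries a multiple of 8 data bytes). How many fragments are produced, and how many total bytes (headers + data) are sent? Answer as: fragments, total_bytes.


Max data per non-final fragment = floor((MTU - header)/8)*8 = floor((1200 - 20)/8)*8 = floor(1180/8)*8 = 1176 B
Final fragment needs no 8-byte alignment: it can carry up to MTU - header = 1180 B
Non-final fragments needed = ceil((payload - 1180) / 1176) = ceil(2431/1176) = ceil(2.0672) = 3
Number of fragments = 3 + 1 = 4
Fragment sizes (data): 3 * 1176 B + 83 B (last, 83 <= 1180 OK)
Total bytes sent = payload + n_frags * header = 3611 + 4*20 = 3611 + 80 = 3691 B

4, 3691


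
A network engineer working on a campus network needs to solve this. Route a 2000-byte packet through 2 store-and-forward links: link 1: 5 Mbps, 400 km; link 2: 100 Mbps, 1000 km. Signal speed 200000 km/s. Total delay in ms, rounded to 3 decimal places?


Packet = 2000 bytes = 16000 bits. Store-and-forward: sum (t_trans + t_prop) per link.
Link 1: t_trans = 16000/(5*10^6) s = 3.2000 ms; t_prop = 400/200000 s = 2.0000 ms; subtotal = 5.2000 ms
Link 2: t_trans = 16000/(100*10^6) s = 0.1600 ms; t_prop = 1000/200000 s = 5.0000 ms; subtotal = 5.1600 ms
End-to-end = 5.2000 + 5.1600 = 10.3600 ms -> 10.360 ms (3 dp)

10.360


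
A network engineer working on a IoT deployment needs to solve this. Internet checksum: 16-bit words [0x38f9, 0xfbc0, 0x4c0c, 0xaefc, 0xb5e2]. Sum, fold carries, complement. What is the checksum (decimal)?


Given words: [0x38f9, 0xfbc0, 0x4c0c, 0xaefc, 0xb5e2]
Step 1: Sum all words
Raw sum = 14585 + 64448 + 19468 + 44796 + 46562 = 189859
Step 2: Fold carry: (58787 + 2) = 58789
One's complement = ~58789 & 0xFFFF = 6746

6746
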